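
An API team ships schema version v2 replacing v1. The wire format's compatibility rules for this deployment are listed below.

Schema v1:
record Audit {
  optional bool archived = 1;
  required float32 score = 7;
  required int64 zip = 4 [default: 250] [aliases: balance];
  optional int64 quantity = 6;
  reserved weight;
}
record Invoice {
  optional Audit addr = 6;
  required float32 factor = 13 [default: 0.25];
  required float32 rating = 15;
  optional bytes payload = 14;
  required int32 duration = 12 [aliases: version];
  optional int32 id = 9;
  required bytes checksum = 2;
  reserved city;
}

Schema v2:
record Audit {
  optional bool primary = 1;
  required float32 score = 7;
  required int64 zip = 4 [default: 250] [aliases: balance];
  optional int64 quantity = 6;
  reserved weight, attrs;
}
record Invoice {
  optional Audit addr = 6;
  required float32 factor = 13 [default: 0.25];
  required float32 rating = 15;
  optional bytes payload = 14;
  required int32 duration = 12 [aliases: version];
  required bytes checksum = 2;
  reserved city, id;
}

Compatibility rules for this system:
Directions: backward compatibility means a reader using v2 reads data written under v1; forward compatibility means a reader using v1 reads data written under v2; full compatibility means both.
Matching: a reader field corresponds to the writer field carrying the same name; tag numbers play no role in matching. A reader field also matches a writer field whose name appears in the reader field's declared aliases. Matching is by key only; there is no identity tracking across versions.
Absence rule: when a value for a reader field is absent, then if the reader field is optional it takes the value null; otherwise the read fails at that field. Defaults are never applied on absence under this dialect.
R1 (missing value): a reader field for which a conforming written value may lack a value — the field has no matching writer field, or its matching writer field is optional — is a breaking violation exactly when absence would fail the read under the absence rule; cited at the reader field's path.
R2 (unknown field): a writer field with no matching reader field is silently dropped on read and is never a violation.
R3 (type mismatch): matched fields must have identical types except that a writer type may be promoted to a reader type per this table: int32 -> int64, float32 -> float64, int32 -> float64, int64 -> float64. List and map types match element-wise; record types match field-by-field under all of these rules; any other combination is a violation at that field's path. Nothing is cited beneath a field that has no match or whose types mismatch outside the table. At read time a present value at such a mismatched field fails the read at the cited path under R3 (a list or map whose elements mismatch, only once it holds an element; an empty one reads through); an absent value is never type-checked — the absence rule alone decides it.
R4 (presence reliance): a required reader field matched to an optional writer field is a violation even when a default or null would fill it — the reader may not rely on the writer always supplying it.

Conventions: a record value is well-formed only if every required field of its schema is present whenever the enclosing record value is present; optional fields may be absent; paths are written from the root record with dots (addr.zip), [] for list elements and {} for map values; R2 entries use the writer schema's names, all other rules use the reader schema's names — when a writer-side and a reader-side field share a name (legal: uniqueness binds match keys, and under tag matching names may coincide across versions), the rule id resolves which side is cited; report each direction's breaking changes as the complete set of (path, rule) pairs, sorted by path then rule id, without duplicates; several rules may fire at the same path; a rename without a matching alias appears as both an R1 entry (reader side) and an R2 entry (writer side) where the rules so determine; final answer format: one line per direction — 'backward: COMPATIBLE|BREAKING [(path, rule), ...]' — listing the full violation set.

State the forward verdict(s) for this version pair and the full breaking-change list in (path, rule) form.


each type pair in Invoice: writer, then reader
forward pass over Invoice, reader schema v1, writer schema v2:
  addr: Audit -> Audit, writer optional; from addr
  factor: float32 -> float32, writer required; from factor
  rating: float32 -> float32, writer required; from rating
  payload: bytes -> bytes, writer optional; from payload
  duration: int32 -> int32, writer required; from duration
  no writer field matches reader id
  checksum: bytes -> bytes, writer required; from checksum
  no writer field matches reader addr.archived
  addr.score: float32 -> float32, writer required; from addr.score
  addr.zip: int64 -> int64, writer required; from addr.zip
  addr.quantity: int64 -> int64, writer optional; from addr.quantity
  writer addr.primary: unknown to reader
  nothing fires on Invoice: forward is COMPATIBLE
the rest of the Invoice diff is inert for this question:
  removed field id from record Invoice (its key "id" joins the reserved list) -> inert for the asked Invoice verdict: nothing fires
  renamed field archived to primary in record Audit -> inert for the asked Invoice verdict: nothing fires

forward: COMPATIBLE []


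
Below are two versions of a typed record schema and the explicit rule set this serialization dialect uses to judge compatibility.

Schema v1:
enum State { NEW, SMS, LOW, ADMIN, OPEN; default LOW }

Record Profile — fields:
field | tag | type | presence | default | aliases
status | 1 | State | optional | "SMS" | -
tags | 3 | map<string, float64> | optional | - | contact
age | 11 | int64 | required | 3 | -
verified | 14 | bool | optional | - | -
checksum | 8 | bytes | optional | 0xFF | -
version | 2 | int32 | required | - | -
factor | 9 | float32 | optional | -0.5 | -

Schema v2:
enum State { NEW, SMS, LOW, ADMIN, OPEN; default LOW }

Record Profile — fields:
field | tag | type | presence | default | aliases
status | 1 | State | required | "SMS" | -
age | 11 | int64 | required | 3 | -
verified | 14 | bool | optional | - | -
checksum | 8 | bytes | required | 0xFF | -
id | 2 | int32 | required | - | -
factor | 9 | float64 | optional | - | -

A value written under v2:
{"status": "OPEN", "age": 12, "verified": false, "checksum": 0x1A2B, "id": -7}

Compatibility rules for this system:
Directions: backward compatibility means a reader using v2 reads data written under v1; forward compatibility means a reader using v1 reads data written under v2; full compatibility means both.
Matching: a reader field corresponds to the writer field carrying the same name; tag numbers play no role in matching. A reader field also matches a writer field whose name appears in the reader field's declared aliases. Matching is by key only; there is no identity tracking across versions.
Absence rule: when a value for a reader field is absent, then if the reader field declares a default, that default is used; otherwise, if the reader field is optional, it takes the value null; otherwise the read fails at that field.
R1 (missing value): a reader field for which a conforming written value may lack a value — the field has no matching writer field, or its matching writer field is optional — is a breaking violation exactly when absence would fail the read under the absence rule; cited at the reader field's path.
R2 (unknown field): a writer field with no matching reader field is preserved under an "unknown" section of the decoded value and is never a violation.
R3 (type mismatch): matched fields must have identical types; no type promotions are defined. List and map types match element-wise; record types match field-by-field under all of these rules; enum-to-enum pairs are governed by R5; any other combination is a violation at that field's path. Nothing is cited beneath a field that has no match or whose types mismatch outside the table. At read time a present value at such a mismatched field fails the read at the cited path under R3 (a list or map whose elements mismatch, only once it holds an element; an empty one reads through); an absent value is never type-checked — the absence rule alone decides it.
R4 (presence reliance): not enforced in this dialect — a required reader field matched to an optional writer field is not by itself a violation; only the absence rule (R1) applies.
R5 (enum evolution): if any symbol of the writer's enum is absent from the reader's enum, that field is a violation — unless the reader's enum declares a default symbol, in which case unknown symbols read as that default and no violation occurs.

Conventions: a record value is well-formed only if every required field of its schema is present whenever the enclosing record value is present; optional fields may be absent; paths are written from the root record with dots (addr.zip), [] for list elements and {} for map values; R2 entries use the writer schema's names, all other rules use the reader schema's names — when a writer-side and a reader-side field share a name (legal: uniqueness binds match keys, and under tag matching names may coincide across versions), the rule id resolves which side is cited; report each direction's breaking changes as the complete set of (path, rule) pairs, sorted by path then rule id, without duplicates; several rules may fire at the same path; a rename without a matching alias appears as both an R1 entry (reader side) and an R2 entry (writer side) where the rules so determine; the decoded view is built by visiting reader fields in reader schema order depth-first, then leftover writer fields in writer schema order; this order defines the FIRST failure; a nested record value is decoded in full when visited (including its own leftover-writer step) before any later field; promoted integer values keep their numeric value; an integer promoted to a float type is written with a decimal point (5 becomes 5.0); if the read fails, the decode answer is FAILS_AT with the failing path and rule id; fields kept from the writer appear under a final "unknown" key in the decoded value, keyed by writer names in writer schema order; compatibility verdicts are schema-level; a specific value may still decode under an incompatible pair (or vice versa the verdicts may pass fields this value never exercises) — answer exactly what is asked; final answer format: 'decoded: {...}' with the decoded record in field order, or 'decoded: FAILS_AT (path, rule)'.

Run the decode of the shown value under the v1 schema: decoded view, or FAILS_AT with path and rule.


decoded: FAILS_AT (version, R1)

arrows below run writer -> reader for Profile
migrating the Profile value to v1:
  status := "OPEN"
  tags := null (absent, optional -> null)
  age := 12
  verified := false
  checksum := 0x1A2B
  read fails at version under R1 (no fill)
  => FAILS_AT (version, R1)
the rest of the Profile diff is inert for this question:
  field status in record Profile: optional changed to required -> fires no rule on Profile under this dialect and leaves the result unchanged
  removed field tags from record Profile -> fires no rule on Profile under this dialect and leaves the result unchanged
  field checksum in record Profile: optional changed to required -> fires no rule on Profile under this dialect and leaves the result unchanged
  field factor in record Profile: type float32 changed to float64 (its default is dropped) -> a verdict-level change on Profile — the shown value reads the same


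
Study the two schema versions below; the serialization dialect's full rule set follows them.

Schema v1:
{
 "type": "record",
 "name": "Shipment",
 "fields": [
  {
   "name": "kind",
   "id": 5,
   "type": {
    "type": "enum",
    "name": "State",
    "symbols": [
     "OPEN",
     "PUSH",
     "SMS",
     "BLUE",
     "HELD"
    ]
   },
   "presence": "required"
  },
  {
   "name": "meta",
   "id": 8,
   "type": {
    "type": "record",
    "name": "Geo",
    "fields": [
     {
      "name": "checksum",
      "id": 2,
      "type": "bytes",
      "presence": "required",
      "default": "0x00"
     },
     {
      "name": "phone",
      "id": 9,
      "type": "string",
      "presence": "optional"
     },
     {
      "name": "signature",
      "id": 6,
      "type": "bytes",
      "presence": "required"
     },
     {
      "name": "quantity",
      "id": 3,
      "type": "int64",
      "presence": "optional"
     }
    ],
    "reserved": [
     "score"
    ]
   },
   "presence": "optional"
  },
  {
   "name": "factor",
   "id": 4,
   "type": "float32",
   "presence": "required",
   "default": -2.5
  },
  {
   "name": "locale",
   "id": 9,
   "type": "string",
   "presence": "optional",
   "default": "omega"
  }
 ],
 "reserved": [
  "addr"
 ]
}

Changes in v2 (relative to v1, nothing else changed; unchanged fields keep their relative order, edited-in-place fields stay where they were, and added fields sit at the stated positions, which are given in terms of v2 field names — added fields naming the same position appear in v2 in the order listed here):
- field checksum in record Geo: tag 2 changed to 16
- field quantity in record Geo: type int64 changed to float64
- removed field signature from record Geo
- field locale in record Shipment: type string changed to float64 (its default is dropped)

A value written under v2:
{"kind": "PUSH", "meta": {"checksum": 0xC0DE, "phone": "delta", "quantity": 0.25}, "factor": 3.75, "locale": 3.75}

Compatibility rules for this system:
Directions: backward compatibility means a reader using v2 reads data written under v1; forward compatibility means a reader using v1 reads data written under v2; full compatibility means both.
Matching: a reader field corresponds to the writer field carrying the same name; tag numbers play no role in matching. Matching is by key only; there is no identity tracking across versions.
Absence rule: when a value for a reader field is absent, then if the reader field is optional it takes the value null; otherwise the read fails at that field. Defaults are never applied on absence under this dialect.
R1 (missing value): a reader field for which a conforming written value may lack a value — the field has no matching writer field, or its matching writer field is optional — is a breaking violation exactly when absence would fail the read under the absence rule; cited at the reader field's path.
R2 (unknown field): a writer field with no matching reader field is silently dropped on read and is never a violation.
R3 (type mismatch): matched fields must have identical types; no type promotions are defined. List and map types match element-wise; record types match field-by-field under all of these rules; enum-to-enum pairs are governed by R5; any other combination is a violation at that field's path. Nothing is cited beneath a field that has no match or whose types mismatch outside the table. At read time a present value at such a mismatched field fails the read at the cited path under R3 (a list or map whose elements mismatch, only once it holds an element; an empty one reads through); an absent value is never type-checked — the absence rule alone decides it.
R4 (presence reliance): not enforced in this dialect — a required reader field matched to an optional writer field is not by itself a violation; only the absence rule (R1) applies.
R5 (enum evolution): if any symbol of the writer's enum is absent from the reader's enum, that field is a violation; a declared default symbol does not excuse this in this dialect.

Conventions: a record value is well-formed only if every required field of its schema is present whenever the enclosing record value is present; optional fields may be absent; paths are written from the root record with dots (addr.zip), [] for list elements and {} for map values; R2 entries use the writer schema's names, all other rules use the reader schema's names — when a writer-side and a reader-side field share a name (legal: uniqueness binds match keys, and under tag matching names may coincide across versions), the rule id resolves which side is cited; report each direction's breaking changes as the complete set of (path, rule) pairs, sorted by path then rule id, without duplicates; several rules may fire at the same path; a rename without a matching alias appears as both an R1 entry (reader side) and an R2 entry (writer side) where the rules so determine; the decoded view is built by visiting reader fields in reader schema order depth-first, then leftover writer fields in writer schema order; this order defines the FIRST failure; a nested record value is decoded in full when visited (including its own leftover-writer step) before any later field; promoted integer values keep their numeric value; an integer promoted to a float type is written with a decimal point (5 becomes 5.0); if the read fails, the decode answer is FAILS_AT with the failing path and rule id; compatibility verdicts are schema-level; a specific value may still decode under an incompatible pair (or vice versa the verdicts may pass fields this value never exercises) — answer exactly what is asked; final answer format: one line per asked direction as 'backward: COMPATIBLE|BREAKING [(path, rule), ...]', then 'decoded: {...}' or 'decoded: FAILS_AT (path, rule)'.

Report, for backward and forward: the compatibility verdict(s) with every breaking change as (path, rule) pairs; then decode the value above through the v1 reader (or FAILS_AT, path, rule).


the writer's type comes first in each Shipment pair
backward for Shipment (reader v2, writer v1):
  kind: State -> State, writer required; from kind
  meta: Geo -> Geo, writer optional; from meta
  factor: float32 -> float32, writer required; from factor
  locale: string -> float64, writer optional; from locale
  meta.checksum: bytes -> bytes, writer required; from meta.checksum
  meta.phone: string -> string, writer optional; from meta.phone
  meta.quantity: int64 -> float64, writer optional; from meta.quantity
  leftover writer field: meta.signature
  violation R3 at locale
  violation R3 at meta.quantity
  => 2 violation(s): backward is BREAKING for Shipment
forward for Shipment (reader v1, writer v2):
  kind: State -> State, writer required; from kind
  meta: Geo -> Geo, writer optional; from meta
  factor: float32 -> float32, writer required; from factor
  locale: float64 -> string, writer optional; from locale
  meta.checksum: bytes -> bytes, writer required; from meta.checksum
  meta.phone: string -> string, writer optional; from meta.phone
  meta.signature has no writer counterpart
  meta.quantity: float64 -> int64, writer optional; from meta.quantity
  violation R3 at locale
  violation R3 at meta.quantity
  violation R1 at meta.signature
  => 3 violation(s): forward is BREAKING for Shipment
decode (reader v1):
  kind := "PUSH"
  meta.checksum := 0xC0DE
  meta.phone := "delta"
  read fails at meta.signature under R1 (no fill)
  => FAILS_AT (meta.signature, R1)

backward: BREAKING [(locale, R3), (meta.quantity, R3)]; forward: BREAKING [(locale, R3), (meta.quantity, R3), (meta.signature, R1)]; decoded: FAILS_AT (meta.signature, R1)


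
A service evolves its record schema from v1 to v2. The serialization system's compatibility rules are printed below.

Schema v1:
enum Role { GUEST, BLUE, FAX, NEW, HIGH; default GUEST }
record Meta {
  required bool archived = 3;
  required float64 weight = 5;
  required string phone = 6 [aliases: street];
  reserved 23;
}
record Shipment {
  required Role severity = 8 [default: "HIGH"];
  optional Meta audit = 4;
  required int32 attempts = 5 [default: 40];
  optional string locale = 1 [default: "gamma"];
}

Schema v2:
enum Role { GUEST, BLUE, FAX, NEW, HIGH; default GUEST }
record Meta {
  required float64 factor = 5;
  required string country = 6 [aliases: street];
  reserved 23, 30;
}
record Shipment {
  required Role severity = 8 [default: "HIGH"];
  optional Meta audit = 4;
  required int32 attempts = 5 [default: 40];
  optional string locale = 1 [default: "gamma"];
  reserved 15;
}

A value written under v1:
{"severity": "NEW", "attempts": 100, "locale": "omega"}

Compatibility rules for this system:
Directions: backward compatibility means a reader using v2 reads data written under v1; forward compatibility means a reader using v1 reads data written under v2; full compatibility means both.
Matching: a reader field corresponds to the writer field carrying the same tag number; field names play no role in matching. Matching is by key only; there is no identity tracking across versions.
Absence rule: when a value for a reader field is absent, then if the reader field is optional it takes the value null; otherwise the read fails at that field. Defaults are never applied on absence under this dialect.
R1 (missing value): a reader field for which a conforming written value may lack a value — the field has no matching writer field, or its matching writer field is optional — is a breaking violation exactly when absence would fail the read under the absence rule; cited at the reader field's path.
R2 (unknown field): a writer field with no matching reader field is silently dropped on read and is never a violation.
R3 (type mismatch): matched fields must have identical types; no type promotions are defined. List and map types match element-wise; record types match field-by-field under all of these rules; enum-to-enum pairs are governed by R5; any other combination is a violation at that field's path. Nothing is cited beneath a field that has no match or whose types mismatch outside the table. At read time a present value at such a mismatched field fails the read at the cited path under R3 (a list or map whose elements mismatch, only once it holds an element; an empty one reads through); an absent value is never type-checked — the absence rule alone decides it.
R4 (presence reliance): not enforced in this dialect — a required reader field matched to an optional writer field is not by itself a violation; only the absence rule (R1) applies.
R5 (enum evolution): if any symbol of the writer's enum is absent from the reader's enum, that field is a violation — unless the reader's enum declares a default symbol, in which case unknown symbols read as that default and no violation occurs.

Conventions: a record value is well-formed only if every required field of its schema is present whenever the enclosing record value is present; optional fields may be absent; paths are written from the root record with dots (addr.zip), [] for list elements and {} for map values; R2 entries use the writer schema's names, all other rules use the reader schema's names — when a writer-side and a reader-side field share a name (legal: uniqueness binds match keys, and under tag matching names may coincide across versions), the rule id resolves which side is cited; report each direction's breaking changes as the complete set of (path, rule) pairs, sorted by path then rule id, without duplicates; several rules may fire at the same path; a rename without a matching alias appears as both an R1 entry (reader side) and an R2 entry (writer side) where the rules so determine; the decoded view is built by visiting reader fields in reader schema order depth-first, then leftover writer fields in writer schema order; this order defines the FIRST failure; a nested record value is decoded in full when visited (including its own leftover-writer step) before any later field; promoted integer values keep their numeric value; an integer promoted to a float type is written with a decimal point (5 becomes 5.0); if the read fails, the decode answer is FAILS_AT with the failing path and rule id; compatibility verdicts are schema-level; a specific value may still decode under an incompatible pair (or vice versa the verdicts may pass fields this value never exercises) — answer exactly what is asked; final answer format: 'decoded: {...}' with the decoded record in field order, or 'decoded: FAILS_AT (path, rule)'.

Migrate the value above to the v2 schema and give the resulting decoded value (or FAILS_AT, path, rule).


arrows below run writer -> reader for Shipment
decode walk for Shipment under reader schema v2:
  severity := "NEW"
  audit := null (not supplied -> null)
  attempts := 100
  locale := "omega"
  => decoded: {"severity": "NEW", "audit": null, "attempts": 100, "locale": "omega"}
checking off the Shipment differences that do not matter here:
  removed field archived from record Meta -> affects the rule determinations only; this particular Shipment value decodes identically
  renamed field weight to factor in record Meta -> fires no rule on Shipment under this dialect and leaves the result unchanged
  renamed field phone to country in record Meta -> fires no rule on Shipment under this dialect and leaves the result unchanged

decoded: {"severity": "NEW", "audit": null, "attempts": 100, "locale": "omega"}


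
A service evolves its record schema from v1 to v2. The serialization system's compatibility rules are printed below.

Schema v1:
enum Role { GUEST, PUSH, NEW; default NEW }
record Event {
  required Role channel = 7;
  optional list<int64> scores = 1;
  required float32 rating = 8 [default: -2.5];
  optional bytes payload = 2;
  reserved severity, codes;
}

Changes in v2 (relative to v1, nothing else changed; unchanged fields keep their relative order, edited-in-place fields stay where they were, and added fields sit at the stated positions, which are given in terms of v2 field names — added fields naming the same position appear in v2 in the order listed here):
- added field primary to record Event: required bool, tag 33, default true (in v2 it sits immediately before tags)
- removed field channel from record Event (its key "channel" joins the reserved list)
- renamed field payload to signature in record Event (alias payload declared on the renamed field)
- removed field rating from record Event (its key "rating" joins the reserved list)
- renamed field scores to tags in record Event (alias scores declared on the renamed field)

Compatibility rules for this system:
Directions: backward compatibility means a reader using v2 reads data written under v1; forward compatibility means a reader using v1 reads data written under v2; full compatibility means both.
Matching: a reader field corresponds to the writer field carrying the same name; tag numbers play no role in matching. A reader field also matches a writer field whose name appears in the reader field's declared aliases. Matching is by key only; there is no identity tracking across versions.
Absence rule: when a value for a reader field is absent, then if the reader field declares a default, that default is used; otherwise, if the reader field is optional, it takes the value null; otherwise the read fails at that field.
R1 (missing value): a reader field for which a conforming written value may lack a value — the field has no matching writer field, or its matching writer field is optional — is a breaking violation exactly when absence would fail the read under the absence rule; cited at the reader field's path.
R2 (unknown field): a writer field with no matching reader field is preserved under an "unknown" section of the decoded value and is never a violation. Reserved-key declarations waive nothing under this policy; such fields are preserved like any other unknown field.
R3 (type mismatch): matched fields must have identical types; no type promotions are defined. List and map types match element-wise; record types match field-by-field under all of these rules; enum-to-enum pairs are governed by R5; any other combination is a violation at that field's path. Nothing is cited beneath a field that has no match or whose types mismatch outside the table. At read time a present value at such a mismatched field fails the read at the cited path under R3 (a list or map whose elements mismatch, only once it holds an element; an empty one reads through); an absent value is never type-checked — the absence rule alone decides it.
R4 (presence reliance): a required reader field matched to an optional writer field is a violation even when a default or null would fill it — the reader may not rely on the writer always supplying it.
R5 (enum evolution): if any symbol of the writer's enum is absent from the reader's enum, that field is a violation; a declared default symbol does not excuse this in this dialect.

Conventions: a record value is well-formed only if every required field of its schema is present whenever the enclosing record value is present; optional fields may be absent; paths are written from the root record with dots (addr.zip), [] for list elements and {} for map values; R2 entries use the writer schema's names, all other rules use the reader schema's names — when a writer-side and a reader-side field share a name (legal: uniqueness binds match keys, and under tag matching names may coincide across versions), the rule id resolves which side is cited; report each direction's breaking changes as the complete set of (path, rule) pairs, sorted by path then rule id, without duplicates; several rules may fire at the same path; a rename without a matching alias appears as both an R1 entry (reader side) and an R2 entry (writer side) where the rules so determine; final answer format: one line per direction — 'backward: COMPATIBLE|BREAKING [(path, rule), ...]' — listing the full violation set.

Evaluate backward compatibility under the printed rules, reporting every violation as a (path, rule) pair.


in Event below, arrows point writer -> reader
backward for Event (reader v2, writer v1):
  primary has no writer counterpart
  writer optional, list<int64> -> list<int64>: reader tags maps from writer scores
  writer optional, bytes -> bytes: reader signature maps from writer payload
  leftover writer field: channel
  leftover writer field: rating
  => backward verdict for Event: COMPATIBLE, no violations
remaining Event differences; none change what is asked:
  added field primary to record Event: required bool, tag 33, default true (in v2 it sits immediately before tags) -> fires no rule on Event, leaving the asked answer as it is
  removed field channel from record Event (its key "channel" joins the reserved list) -> fires only in the forward direction of Event, which is not asked here
  renamed field payload to signature in record Event (alias payload declared on the renamed field) -> fires no rule on Event, leaving the asked answer as it is
  removed field rating from record Event (its key "rating" joins the reserved list) -> fires no rule on Event, leaving the asked answer as it is
  renamed field scores to tags in record Event (alias scores declared on the renamed field) -> fires no rule on Event, leaving the asked answer as it is

backward: COMPATIBLE []


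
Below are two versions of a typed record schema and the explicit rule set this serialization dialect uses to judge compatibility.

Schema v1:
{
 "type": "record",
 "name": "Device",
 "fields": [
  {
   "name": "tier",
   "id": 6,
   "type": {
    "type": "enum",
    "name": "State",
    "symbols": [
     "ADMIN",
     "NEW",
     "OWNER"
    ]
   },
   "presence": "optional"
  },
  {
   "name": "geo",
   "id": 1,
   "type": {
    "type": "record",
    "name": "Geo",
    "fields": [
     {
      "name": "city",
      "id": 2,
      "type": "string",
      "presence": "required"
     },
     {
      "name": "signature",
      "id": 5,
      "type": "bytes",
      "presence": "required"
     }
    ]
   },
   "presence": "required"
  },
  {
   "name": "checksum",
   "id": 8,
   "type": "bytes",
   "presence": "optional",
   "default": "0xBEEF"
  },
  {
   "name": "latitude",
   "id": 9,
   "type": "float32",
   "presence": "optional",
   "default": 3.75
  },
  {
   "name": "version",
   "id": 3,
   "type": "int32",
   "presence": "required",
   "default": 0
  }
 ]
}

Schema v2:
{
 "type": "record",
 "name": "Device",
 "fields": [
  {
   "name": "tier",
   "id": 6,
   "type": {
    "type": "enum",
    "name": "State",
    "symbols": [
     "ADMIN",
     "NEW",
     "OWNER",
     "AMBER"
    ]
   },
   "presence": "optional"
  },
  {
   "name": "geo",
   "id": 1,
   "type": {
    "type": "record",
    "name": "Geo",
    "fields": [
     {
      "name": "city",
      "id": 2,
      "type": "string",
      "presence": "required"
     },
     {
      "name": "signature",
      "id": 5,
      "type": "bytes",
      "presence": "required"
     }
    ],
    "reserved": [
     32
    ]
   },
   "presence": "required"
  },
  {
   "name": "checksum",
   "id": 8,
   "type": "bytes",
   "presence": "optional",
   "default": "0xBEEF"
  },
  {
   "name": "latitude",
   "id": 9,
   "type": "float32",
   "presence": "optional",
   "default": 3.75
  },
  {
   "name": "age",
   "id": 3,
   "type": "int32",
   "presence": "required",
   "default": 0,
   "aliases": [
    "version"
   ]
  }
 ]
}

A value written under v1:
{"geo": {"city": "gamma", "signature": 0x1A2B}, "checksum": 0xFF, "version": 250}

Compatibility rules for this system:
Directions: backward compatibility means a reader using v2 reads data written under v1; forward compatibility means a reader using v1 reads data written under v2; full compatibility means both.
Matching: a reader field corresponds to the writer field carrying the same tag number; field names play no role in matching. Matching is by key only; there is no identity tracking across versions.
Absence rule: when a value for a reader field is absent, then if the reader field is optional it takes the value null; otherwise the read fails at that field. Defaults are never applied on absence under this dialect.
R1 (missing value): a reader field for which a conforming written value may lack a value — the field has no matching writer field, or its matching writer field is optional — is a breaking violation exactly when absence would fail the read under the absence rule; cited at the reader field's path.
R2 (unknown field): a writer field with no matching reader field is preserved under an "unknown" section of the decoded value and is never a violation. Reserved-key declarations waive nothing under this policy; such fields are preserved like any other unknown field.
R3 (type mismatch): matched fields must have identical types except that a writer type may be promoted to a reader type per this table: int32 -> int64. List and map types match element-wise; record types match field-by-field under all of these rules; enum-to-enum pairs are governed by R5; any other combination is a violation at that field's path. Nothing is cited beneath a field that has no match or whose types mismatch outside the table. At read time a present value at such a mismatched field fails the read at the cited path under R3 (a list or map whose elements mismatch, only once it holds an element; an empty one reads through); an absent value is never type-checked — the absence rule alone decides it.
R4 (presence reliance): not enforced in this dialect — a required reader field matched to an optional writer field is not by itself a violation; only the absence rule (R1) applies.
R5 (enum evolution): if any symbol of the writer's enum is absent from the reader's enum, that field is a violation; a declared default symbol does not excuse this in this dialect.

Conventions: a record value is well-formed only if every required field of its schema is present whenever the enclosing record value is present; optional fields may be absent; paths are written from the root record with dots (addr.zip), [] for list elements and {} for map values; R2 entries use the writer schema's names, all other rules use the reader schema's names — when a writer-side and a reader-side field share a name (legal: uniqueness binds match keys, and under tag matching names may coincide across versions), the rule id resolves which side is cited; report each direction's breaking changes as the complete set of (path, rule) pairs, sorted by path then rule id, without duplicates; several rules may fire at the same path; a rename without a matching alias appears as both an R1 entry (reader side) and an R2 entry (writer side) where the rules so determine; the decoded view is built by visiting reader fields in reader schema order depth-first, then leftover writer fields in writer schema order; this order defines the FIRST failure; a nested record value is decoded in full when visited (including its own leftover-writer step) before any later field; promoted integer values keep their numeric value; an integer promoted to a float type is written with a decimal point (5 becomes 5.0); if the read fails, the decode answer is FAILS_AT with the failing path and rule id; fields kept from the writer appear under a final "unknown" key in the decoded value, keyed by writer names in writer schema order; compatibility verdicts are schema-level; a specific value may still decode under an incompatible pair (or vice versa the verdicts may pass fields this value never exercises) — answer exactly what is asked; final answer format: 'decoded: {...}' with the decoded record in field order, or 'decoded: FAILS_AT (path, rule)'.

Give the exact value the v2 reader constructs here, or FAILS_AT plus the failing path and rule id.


decoded: {"tier": null, "geo": {"city": "gamma", "signature": 0x1A2B}, "checksum": 0xFF, "latitude": null, "age": 250}

each type pair in Device: writer, then reader
decoding the Device value with the v2 reader:
  tier := null (not supplied -> null)
  geo.city := "gamma"
  geo.signature := 0x1A2B
  checksum := 0xFF
  latitude := null (not supplied -> null)
  age := 250 (from writer version)
  => decoded: {"tier": null, "geo": {"city": "gamma", "signature": 0x1A2B}, "checksum": 0xFF, "latitude": null, "age": 250}
ruling out the remaining Device differences:
  enum State (field tier in record Device): symbol AMBER added -> a verdict-level change on Device — the shown value reads the same


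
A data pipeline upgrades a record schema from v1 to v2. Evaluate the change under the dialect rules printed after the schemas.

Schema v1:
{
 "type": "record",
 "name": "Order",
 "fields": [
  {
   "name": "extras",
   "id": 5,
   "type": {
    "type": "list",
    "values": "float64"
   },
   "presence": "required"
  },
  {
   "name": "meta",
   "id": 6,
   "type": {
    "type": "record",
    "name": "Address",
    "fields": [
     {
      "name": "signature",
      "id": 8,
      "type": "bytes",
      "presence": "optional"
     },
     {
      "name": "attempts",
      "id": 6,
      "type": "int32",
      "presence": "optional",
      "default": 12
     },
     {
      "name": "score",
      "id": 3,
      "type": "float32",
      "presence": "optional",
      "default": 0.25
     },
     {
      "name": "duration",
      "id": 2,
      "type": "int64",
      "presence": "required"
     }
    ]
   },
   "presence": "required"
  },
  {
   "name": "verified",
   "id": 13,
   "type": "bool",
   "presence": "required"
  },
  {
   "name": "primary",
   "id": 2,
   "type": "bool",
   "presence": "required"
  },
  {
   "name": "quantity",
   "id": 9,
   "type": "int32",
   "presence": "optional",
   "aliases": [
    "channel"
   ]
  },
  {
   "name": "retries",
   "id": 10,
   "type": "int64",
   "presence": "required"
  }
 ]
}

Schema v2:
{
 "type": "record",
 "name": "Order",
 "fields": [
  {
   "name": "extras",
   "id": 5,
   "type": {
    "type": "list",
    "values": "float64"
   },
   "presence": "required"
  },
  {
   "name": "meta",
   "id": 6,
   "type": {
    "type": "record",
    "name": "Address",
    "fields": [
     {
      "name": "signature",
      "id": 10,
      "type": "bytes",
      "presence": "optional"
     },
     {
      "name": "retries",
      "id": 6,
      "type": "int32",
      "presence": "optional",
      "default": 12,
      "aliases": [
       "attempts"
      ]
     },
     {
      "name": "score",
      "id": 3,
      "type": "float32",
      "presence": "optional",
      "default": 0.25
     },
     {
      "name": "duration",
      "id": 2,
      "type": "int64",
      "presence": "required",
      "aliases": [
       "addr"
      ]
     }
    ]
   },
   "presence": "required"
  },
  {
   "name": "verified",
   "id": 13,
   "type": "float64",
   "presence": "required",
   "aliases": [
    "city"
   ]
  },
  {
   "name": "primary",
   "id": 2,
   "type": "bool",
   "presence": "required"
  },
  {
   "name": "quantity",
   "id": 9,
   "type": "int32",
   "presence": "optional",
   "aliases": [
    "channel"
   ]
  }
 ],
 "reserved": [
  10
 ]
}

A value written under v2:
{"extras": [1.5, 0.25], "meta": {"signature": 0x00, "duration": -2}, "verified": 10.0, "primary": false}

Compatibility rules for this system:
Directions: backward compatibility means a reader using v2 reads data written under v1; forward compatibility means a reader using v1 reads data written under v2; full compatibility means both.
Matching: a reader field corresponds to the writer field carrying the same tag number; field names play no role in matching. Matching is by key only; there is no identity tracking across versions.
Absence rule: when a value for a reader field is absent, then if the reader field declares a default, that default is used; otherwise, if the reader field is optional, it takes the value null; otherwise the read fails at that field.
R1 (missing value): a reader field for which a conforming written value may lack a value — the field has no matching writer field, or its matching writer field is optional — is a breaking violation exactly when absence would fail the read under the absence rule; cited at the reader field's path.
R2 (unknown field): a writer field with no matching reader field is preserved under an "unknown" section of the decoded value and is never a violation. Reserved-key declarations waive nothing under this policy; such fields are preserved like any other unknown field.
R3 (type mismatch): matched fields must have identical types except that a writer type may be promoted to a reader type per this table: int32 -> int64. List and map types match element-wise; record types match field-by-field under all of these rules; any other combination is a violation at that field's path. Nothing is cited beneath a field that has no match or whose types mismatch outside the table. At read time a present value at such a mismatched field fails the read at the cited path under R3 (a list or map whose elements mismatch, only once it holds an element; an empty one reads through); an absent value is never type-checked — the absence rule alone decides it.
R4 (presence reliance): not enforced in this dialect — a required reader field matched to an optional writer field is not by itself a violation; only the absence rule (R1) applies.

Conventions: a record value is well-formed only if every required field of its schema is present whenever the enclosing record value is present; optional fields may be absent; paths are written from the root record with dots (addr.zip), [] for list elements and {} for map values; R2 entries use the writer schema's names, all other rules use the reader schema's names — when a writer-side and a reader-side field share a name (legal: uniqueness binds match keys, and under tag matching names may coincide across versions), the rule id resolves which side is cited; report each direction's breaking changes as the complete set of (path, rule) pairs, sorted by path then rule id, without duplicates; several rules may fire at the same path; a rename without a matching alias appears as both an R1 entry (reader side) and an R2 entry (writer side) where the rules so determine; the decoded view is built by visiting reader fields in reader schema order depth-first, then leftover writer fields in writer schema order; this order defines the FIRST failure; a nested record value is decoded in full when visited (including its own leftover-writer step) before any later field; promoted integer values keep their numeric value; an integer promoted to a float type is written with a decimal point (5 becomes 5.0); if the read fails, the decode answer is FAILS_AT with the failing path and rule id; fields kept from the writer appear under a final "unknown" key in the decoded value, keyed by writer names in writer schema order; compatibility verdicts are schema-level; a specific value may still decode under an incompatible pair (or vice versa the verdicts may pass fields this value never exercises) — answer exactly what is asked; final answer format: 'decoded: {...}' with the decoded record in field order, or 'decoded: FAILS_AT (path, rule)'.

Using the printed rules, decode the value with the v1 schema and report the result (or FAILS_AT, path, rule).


decoded: FAILS_AT (verified, R3)

arrows below run writer -> reader for Order
decode (reader v1):
  extras := [1.5, 0.25]
  meta.signature := null (not supplied -> null)
  meta.attempts := 12 (no value, default fills)
  meta.score := 0.25 (no value, default fills)
  meta.duration := -2
  writer meta.signature: kept under "unknown"
  read fails at verified under R3
  => FAILS_AT (verified, R3)
diffs on Order not affecting the asked answer:
  field signature in record Address: tag 8 changed to 10 -> inert under this dialect — no rule fires on Order and the result does not move
  renamed field attempts to retries in record Address (alias attempts declared on the renamed field) -> inert under this dialect — no rule fires on Order and the result does not move
  removed field retries from record Order (its key 10 joins the reserved list) -> schema-level compatibility only; this Order value's decode is unchanged
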